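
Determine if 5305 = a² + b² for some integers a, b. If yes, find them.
11² + 72² (a=11, b=72)

Factorization: 5305 = 5 × 1061
By Fermat: n is sum of two squares iff every prime p ≡ 3 (mod 4) appears to even power.
All primes ≡ 3 (mod 4) appear to even power.
Search a = 0, 1, 2, … for 5305 - a² a perfect square: first hit at a = 11: 5305 - 121 = 5184 = 72².
5305 = 11² + 72² = 121 + 5184 ✓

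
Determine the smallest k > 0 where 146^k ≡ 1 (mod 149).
148

149 is prime, so ord(146) divides φ(149) = 148.
Divisors of 148: 1, 2, 4, 37, 74, 148.
Repeated squaring: 146^1 ≡ 146, 146^2 ≡ 9, 146^4 ≡ 81, 146^8 ≡ 5, 146^16 ≡ 25, 146^32 ≡ 29, 146^64 ≡ 96, 146^128 ≡ 127 (mod 149).
Test 146^d mod 149 for each divisor d in increasing order:
146^1 ≡ 146
146^2 ≡ 9
146^4 ≡ 81
146^37 = 146^32·146^4·146^1 ≡ 105
146^74 = 146^64·146^8·146^2 ≡ 148
146^148 = 146^128·146^16·146^4 ≡ 1  ← first divisor giving 1
The order is 148.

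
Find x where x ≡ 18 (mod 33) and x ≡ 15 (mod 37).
348

Using Chinese Remainder Theorem:
M = 33 × 37 = 1221
M1 = 37, M2 = 33
y1 = 37^(-1) mod 33 = 25
y2 = 33^(-1) mod 37 = 9
x = (18×37×25 + 15×33×9) mod 1221 = 348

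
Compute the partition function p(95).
104651419

p(n) counts ways to write n as a sum of positive integers (order ignored).
Euler's pentagonal recurrence: p(k) = p(k-1) + p(k-2) - p(k-5) - p(k-7) + p(k-12) + p(k-15) - ... (offsets j(3j∓1)/2, signs ++--, p(0)=1, p(<0)=0).
DP table for k = 0..94: p(0)=1, p(1)=1, p(2)=2, p(3)=3, p(4)=5, p(5)=7, p(6)=11, p(7)=15, p(8)=22, p(9)=30, p(10)=42, p(11)=56, p(12)=77, p(13)=101, p(14)=135, p(15)=176, p(16)=231, p(17)=297, p(18)=385, p(19)=490, p(20)=627, p(21)=792, p(22)=1002, p(23)=1255, p(24)=1575, p(25)=1958, p(26)=2436, p(27)=3010, p(28)=3718, p(29)=4565, p(30)=5604, p(31)=6842, p(32)=8349, p(33)=10143, p(34)=12310, p(35)=14883, p(36)=17977, p(37)=21637, p(38)=26015, p(39)=31185, p(40)=37338, p(41)=44583, p(42)=53174, p(43)=63261, p(44)=75175, p(45)=89134, p(46)=105558, p(47)=124754, p(48)=147273, p(49)=173525, p(50)=204226, p(51)=239943, p(52)=281589, p(53)=329931, p(54)=386155, p(55)=451276, p(56)=526823, p(57)=614154, p(58)=715220, p(59)=831820, p(60)=966467, p(61)=1121505, p(62)=1300156, p(63)=1505499, p(64)=1741630, p(65)=2012558, p(66)=2323520, p(67)=2679689, p(68)=3087735, p(69)=3554345, p(70)=4087968, p(71)=4697205, p(72)=5392783, p(73)=6185689, p(74)=7089500, p(75)=8118264, p(76)=9289091, p(77)=10619863, p(78)=12132164, p(79)=13848650, p(80)=15796476, p(81)=18004327, p(82)=20506255, p(83)=23338469, p(84)=26543660, p(85)=30167357, p(86)=34262962, p(87)=38887673, p(88)=44108109, p(89)=49995925, p(90)=56634173, p(91)=64112359, p(92)=72533807, p(93)=82010177, p(94)=92669720.
Final step: p(95) = p(94) + p(93) - p(90) - p(88) + p(83) + p(80) - p(73) - p(69) + p(60) + p(55) - p(44) - p(38) + p(25) + p(18) - p(3)
= 92669720 + 82010177 - 56634173 - 44108109 + 23338469 + 15796476 - 6185689 - 3554345 + 966467 + 451276 - 75175 - 26015 + 1958 + 385 - 3
= 104651419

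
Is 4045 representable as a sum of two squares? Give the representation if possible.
18² + 61² (a=18, b=61)

Factorization: 4045 = 5 × 809
By Fermat: n is sum of two squares iff every prime p ≡ 3 (mod 4) appears to even power.
All primes ≡ 3 (mod 4) appear to even power.
Search a = 0, 1, 2, … for 4045 - a² a perfect square: first hit at a = 18: 4045 - 324 = 3721 = 61².
4045 = 18² + 61² = 324 + 3721 ✓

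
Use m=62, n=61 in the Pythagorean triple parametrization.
(123, 7564, 7565)

Euclid's formula: a = m² - n², b = 2mn, c = m² + n²
m = 62, n = 61
a = 62² - 61² = 3844 - 3721 = 123
b = 2 × 62 × 61 = 7564
c = 62² + 61² = 3844 + 3721 = 7565
Verification: 123² + 7564² = 15129 + 57214096 = 57229225 = 7565² ✓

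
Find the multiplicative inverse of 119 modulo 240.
119

gcd(119, 240) = 1, so the inverse exists.
Extended Euclidean algorithm on (240, 119):
240 = 2 × 119 + 2  ⟹  2 = (1)·240 + (-2)·119
119 = 59 × 2 + 1  ⟹  1 = (-59)·240 + (119)·119
So (119)·119 ≡ 1 (mod 240), i.e. 119^(-1) ≡ 119 (mod 240).
Check: 119 × 119 = 14161 ≡ 1 (mod 240)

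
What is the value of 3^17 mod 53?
45

Repeated squaring. Binary of 17 = 10001.
3^1 ≡ 3 (mod 53); 3^2 ≡ 9 (mod 53); 3^4 ≡ 28 (mod 53); 3^8 ≡ 42 (mod 53); 3^16 ≡ 15 (mod 53)
3^17 = 3^1 × 3^16 ≡ 45 (mod 53)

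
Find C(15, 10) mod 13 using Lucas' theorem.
0

Using Lucas' theorem:
Write n=15 and k=10 in base 13:
n in base 13: [1, 2]
k in base 13: [0, 10]
C(15,10) mod 13 = ∏ C(n_i, k_i) mod 13
Digit binomials (mod 13): C(1,0) = 1; C(2,10) = 0 (k_i > n_i)
Product: 1 × 0 = 0 ≡ 0 (mod 13)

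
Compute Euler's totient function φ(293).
292

293 = 293
φ(n) = n × ∏(1 - 1/p) for each prime p dividing n
φ(293) = 293 × (1 - 1/293) = 292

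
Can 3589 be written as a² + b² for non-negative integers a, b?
15² + 58² (a=15, b=58)

Factorization: 3589 = 37 × 97
By Fermat: n is sum of two squares iff every prime p ≡ 3 (mod 4) appears to even power.
All primes ≡ 3 (mod 4) appear to even power.
Search a = 0, 1, 2, … for 3589 - a² a perfect square: first hit at a = 15: 3589 - 225 = 3364 = 58².
3589 = 15² + 58² = 225 + 3364 ✓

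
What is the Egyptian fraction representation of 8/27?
1/4 + 1/22 + 1/1188

Greedy algorithm:
8/27: ceiling(27/8) = 4, use 1/4
5/108: ceiling(108/5) = 22, use 1/22
1/1188: ceiling(1188/1) = 1188, use 1/1188
Result: 8/27 = 1/4 + 1/22 + 1/1188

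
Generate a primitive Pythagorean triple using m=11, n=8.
(57, 176, 185)

Euclid's formula: a = m² - n², b = 2mn, c = m² + n²
m = 11, n = 8
a = 11² - 8² = 121 - 64 = 57
b = 2 × 11 × 8 = 176
c = 11² + 8² = 121 + 64 = 185
Verification: 57² + 176² = 3249 + 30976 = 34225 = 185² ✓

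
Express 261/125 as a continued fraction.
[2; 11, 2, 1, 3]

Euclidean algorithm steps:
261 = 2 × 125 + 11
125 = 11 × 11 + 4
11 = 2 × 4 + 3
4 = 1 × 3 + 1
3 = 3 × 1 + 0
Continued fraction: [2; 11, 2, 1, 3]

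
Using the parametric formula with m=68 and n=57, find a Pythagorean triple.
(1375, 7752, 7873)

Euclid's formula: a = m² - n², b = 2mn, c = m² + n²
m = 68, n = 57
a = 68² - 57² = 4624 - 3249 = 1375
b = 2 × 68 × 57 = 7752
c = 68² + 57² = 4624 + 3249 = 7873
Verification: 1375² + 7752² = 1890625 + 60093504 = 61984129 = 7873² ✓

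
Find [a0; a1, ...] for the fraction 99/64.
[1; 1, 1, 4, 1, 5]

Euclidean algorithm steps:
99 = 1 × 64 + 35
64 = 1 × 35 + 29
35 = 1 × 29 + 6
29 = 4 × 6 + 5
6 = 1 × 5 + 1
5 = 5 × 1 + 0
Continued fraction: [1; 1, 1, 4, 1, 5]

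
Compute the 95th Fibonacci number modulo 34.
29

Matrix identity: Q^n = [[F_(n+1), F_n], [F_n, F_(n-1)]] with Q = [[1,1],[1,0]].
n = 95 = 1011111₂. Square-and-multiply, entries mod 34:
Q^1 = [[1,1],[1,0]]
Q^2 = (Q^1)² = [[2,1],[1,1]]
Q^5 = (Q^2)²·Q = [[8,5],[5,3]]
Q^11 = (Q^5)²·Q = [[8,21],[21,21]]
Q^23 = (Q^11)²·Q = [[26,29],[29,31]]
Q^47 = (Q^23)²·Q = [[8,21],[21,21]]
Q^95 = (Q^47)²·Q = [[26,29],[29,31]]
F_95 mod 34 = Q^95[0][1] = 29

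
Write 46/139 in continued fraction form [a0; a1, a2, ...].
[0; 3, 46]

Euclidean algorithm steps:
46 = 0 × 139 + 46
139 = 3 × 46 + 1
46 = 46 × 1 + 0
Continued fraction: [0; 3, 46]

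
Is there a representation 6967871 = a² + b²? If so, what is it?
Not possible

Factorization: 6967871 = 191^3
By Fermat: n is sum of two squares iff every prime p ≡ 3 (mod 4) appears to even power.
Prime(s) ≡ 3 (mod 4) with odd exponent: [(191, 3)]
Therefore 6967871 cannot be expressed as a² + b².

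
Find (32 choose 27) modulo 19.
14

Using Lucas' theorem:
Write n=32 and k=27 in base 19:
n in base 19: [1, 13]
k in base 19: [1, 8]
C(32,27) mod 19 = ∏ C(n_i, k_i) mod 19
Digit binomials (mod 19): C(1,1) = 1; C(13,8) = 1287 ≡ 14
Product: 1 × 14 = 14 ≡ 14 (mod 19)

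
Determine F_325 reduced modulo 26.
11

Matrix identity: Q^n = [[F_(n+1), F_n], [F_n, F_(n-1)]] with Q = [[1,1],[1,0]].
n = 325 = 101000101₂. Square-and-multiply, entries mod 26:
Q^1 = [[1,1],[1,0]]
Q^2 = (Q^1)² = [[2,1],[1,1]]
Q^5 = (Q^2)²·Q = [[8,5],[5,3]]
Q^10 = (Q^5)² = [[11,3],[3,8]]
Q^20 = (Q^10)² = [[0,5],[5,21]]
Q^40 = (Q^20)² = [[25,1],[1,24]]
Q^81 = (Q^40)²·Q = [[25,2],[2,23]]
Q^162 = (Q^81)² = [[5,18],[18,13]]
Q^325 = (Q^162)²·Q = [[23,11],[11,12]]
F_325 mod 26 = Q^325[0][1] = 11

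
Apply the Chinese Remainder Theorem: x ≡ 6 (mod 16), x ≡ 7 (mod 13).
150

Using Chinese Remainder Theorem:
M = 16 × 13 = 208
M1 = 13, M2 = 16
y1 = 13^(-1) mod 16 = 5
y2 = 16^(-1) mod 13 = 9
x = (6×13×5 + 7×16×9) mod 208 = 150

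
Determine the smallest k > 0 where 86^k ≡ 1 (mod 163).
54

163 is prime, so ord(86) divides φ(163) = 162.
Divisors of 162: 1, 2, 3, 6, 9, 18, 27, 54, 81, 162.
Repeated squaring: 86^1 ≡ 86, 86^2 ≡ 61, 86^4 ≡ 135, 86^8 ≡ 132, 86^16 ≡ 146, 86^32 ≡ 126, 86^64 ≡ 65, 86^128 ≡ 150 (mod 163).
Test 86^d mod 163 for each divisor d in increasing order:
86^1 ≡ 86
86^2 ≡ 61
86^3 = 86^2·86^1 ≡ 30
86^6 = 86^4·86^2 ≡ 85
86^9 = 86^8·86^1 ≡ 105
86^18 = 86^16·86^2 ≡ 104
86^27 = 86^16·86^8·86^2·86^1 ≡ 162
86^54 = 86^32·86^16·86^4·86^2 ≡ 1  ← first divisor giving 1
The order is 54.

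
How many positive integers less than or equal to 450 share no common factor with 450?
120

450 = 2 × 3^2 × 5^2
φ(n) = n × ∏(1 - 1/p) for each prime p dividing n
φ(450) = 450 × (1 - 1/2) × (1 - 1/3) × (1 - 1/5) = 120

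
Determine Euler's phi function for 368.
176

368 = 2^4 × 23
φ(n) = n × ∏(1 - 1/p) for each prime p dividing n
φ(368) = 368 × (1 - 1/2) × (1 - 1/23) = 176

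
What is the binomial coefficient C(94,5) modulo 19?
18

Using Lucas' theorem:
Write n=94 and k=5 in base 19:
n in base 19: [4, 18]
k in base 19: [0, 5]
C(94,5) mod 19 = ∏ C(n_i, k_i) mod 19
Digit binomials (mod 19): C(4,0) = 1; C(18,5) = 8568 ≡ 18
Product: 1 × 18 = 18 ≡ 18 (mod 19)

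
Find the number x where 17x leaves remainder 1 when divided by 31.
11

gcd(17, 31) = 1, so the inverse exists.
Extended Euclidean algorithm on (31, 17):
31 = 1 × 17 + 14  ⟹  14 = (1)·31 + (-1)·17
17 = 1 × 14 + 3  ⟹  3 = (-1)·31 + (2)·17
14 = 4 × 3 + 2  ⟹  2 = (5)·31 + (-9)·17
3 = 1 × 2 + 1  ⟹  1 = (-6)·31 + (11)·17
So (11)·17 ≡ 1 (mod 31), i.e. 17^(-1) ≡ 11 (mod 31).
Check: 17 × 11 = 187 ≡ 1 (mod 31)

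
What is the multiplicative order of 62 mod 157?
156

157 is prime, so ord(62) divides φ(157) = 156.
Divisors of 156: 1, 2, 3, 4, 6, 12, 13, 26, 39, 52, 78, 156.
Repeated squaring: 62^1 ≡ 62, 62^2 ≡ 76, 62^4 ≡ 124, 62^8 ≡ 147, 62^16 ≡ 100, 62^32 ≡ 109, 62^64 ≡ 106, 62^128 ≡ 89 (mod 157).
Test 62^d mod 157 for each divisor d in increasing order:
62^1 ≡ 62
62^2 ≡ 76
62^3 = 62^2·62^1 ≡ 2
62^4 ≡ 124
62^6 = 62^4·62^2 ≡ 4
62^12 = 62^8·62^4 ≡ 16
62^13 = 62^8·62^4·62^1 ≡ 50
62^26 = 62^16·62^8·62^2 ≡ 145
62^39 = 62^32·62^4·62^2·62^1 ≡ 28
62^52 = 62^32·62^16·62^4 ≡ 144
62^78 = 62^64·62^8·62^4·62^2 ≡ 156
62^156 = 62^128·62^16·62^8·62^4 ≡ 1  ← first divisor giving 1
The order is 156.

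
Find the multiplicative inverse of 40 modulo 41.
40

gcd(40, 41) = 1, so the inverse exists.
Extended Euclidean algorithm on (41, 40):
41 = 1 × 40 + 1  ⟹  1 = (1)·41 + (-1)·40
So (-1)·40 ≡ 1 (mod 41), i.e. 40^(-1) ≡ -1 ≡ 40 (mod 41).
Check: 40 × 40 = 1600 ≡ 1 (mod 41)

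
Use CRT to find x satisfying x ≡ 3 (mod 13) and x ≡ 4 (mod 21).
172

Using Chinese Remainder Theorem:
M = 13 × 21 = 273
M1 = 21, M2 = 13
y1 = 21^(-1) mod 13 = 5
y2 = 13^(-1) mod 21 = 13
x = (3×21×5 + 4×13×13) mod 273 = 172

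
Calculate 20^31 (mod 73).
60

Repeated squaring. Binary of 31 = 11111.
20^1 ≡ 20 (mod 73); 20^2 ≡ 35 (mod 73); 20^4 ≡ 57 (mod 73); 20^8 ≡ 37 (mod 73); 20^16 ≡ 55 (mod 73)
20^31 = 20^1 × 20^2 × 20^4 × 20^8 × 20^16 ≡ 60 (mod 73)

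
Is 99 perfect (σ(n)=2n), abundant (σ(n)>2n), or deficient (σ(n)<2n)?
deficient

Proper divisors of 99: sum = 1 + 3 + 9 + 11 + 33 = 57
Since 57 < 99, 99 is deficient.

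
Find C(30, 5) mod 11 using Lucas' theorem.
1

Using Lucas' theorem:
Write n=30 and k=5 in base 11:
n in base 11: [2, 8]
k in base 11: [0, 5]
C(30,5) mod 11 = ∏ C(n_i, k_i) mod 11
Digit binomials (mod 11): C(2,0) = 1; C(8,5) = 56 ≡ 1
Product: 1 × 1 = 1 ≡ 1 (mod 11)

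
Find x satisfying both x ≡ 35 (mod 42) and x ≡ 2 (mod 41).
371

Using Chinese Remainder Theorem:
M = 42 × 41 = 1722
M1 = 41, M2 = 42
y1 = 41^(-1) mod 42 = 41
y2 = 42^(-1) mod 41 = 1
x = (35×41×41 + 2×42×1) mod 1722 = 371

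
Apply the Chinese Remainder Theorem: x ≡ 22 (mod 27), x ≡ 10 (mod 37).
454

Using Chinese Remainder Theorem:
M = 27 × 37 = 999
M1 = 37, M2 = 27
y1 = 37^(-1) mod 27 = 19
y2 = 27^(-1) mod 37 = 11
x = (22×37×19 + 10×27×11) mod 999 = 454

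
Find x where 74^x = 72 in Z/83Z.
7

Baby-step giant-step with step n = ⌈√83⌉ = 10.
Baby steps 74^j mod 83 (j:value) for j=0..9: 0:1, 1:74, 2:81, 3:18, 4:4, 5:47, 6:75, 7:72, 8:16, 9:22.
h = 72 is already in the table at j=7, so x = 7.
Check: 74^7 ≡ 72 (mod 83).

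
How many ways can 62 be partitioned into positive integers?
1300156

p(n) counts ways to write n as a sum of positive integers (order ignored).
Euler's pentagonal recurrence: p(k) = p(k-1) + p(k-2) - p(k-5) - p(k-7) + p(k-12) + p(k-15) - ... (offsets j(3j∓1)/2, signs ++--, p(0)=1, p(<0)=0).
DP table for k = 0..61: p(0)=1, p(1)=1, p(2)=2, p(3)=3, p(4)=5, p(5)=7, p(6)=11, p(7)=15, p(8)=22, p(9)=30, p(10)=42, p(11)=56, p(12)=77, p(13)=101, p(14)=135, p(15)=176, p(16)=231, p(17)=297, p(18)=385, p(19)=490, p(20)=627, p(21)=792, p(22)=1002, p(23)=1255, p(24)=1575, p(25)=1958, p(26)=2436, p(27)=3010, p(28)=3718, p(29)=4565, p(30)=5604, p(31)=6842, p(32)=8349, p(33)=10143, p(34)=12310, p(35)=14883, p(36)=17977, p(37)=21637, p(38)=26015, p(39)=31185, p(40)=37338, p(41)=44583, p(42)=53174, p(43)=63261, p(44)=75175, p(45)=89134, p(46)=105558, p(47)=124754, p(48)=147273, p(49)=173525, p(50)=204226, p(51)=239943, p(52)=281589, p(53)=329931, p(54)=386155, p(55)=451276, p(56)=526823, p(57)=614154, p(58)=715220, p(59)=831820, p(60)=966467, p(61)=1121505.
Final step: p(62) = p(61) + p(60) - p(57) - p(55) + p(50) + p(47) - p(40) - p(36) + p(27) + p(22) - p(11) - p(5)
= 1121505 + 966467 - 614154 - 451276 + 204226 + 124754 - 37338 - 17977 + 3010 + 1002 - 56 - 7
= 1300156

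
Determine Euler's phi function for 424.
208

424 = 2^3 × 53
φ(n) = n × ∏(1 - 1/p) for each prime p dividing n
φ(424) = 424 × (1 - 1/2) × (1 - 1/53) = 208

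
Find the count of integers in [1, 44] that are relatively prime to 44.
20

44 = 2^2 × 11
φ(n) = n × ∏(1 - 1/p) for each prime p dividing n
φ(44) = 44 × (1 - 1/2) × (1 - 1/11) = 20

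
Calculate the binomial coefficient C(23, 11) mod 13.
0

Using Lucas' theorem:
Write n=23 and k=11 in base 13:
n in base 13: [1, 10]
k in base 13: [0, 11]
C(23,11) mod 13 = ∏ C(n_i, k_i) mod 13
Digit binomials (mod 13): C(1,0) = 1; C(10,11) = 0 (k_i > n_i)
Product: 1 × 0 = 0 ≡ 0 (mod 13)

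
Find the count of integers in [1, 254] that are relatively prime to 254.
126

254 = 2 × 127
φ(n) = n × ∏(1 - 1/p) for each prime p dividing n
φ(254) = 254 × (1 - 1/2) × (1 - 1/127) = 126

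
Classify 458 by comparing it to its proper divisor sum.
deficient

Proper divisors of 458: sum = 1 + 2 + 229 = 232
Since 232 < 458, 458 is deficient.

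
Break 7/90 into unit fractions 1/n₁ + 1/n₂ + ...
1/13 + 1/1170

Greedy algorithm:
7/90: ceiling(90/7) = 13, use 1/13
1/1170: ceiling(1170/1) = 1170, use 1/1170
Result: 7/90 = 1/13 + 1/1170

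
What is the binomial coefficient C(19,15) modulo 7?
5

Using Lucas' theorem:
Write n=19 and k=15 in base 7:
n in base 7: [2, 5]
k in base 7: [2, 1]
C(19,15) mod 7 = ∏ C(n_i, k_i) mod 7
Digit binomials (mod 7): C(2,2) = 1; C(5,1) = 5
Product: 1 × 5 = 5 ≡ 5 (mod 7)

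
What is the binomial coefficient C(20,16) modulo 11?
5

Using Lucas' theorem:
Write n=20 and k=16 in base 11:
n in base 11: [1, 9]
k in base 11: [1, 5]
C(20,16) mod 11 = ∏ C(n_i, k_i) mod 11
Digit binomials (mod 11): C(1,1) = 1; C(9,5) = 126 ≡ 5
Product: 1 × 5 = 5 ≡ 5 (mod 11)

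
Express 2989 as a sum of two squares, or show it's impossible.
35² + 42² (a=35, b=42)

Factorization: 2989 = 7^2 × 61
By Fermat: n is sum of two squares iff every prime p ≡ 3 (mod 4) appears to even power.
All primes ≡ 3 (mod 4) appear to even power.
Search a = 0, 1, 2, … for 2989 - a² a perfect square: first hit at a = 35: 2989 - 1225 = 1764 = 42².
2989 = 35² + 42² = 1225 + 1764 ✓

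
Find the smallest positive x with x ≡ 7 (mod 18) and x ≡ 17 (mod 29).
133

Using Chinese Remainder Theorem:
M = 18 × 29 = 522
M1 = 29, M2 = 18
y1 = 29^(-1) mod 18 = 5
y2 = 18^(-1) mod 29 = 21
x = (7×29×5 + 17×18×21) mod 522 = 133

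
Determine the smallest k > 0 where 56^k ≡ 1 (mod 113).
28

113 is prime, so ord(56) divides φ(113) = 112.
Divisors of 112: 1, 2, 4, 7, 8, 14, 16, 28, 56, 112.
Repeated squaring: 56^1 ≡ 56, 56^2 ≡ 85, 56^4 ≡ 106, 56^8 ≡ 49, 56^16 ≡ 28, 56^32 ≡ 106, 56^64 ≡ 49 (mod 113).
Test 56^d mod 113 for each divisor d in increasing order:
56^1 ≡ 56
56^2 ≡ 85
56^4 ≡ 106
56^7 = 56^4·56^2·56^1 ≡ 15
56^8 ≡ 49
56^14 = 56^8·56^4·56^2 ≡ 112
56^16 ≡ 28
56^28 = 56^16·56^8·56^4 ≡ 1  ← first divisor giving 1
The order is 28.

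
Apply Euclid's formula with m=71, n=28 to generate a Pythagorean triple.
(4257, 3976, 5825)

Euclid's formula: a = m² - n², b = 2mn, c = m² + n²
m = 71, n = 28
a = 71² - 28² = 5041 - 784 = 4257
b = 2 × 71 × 28 = 3976
c = 71² + 28² = 5041 + 784 = 5825
Verification: 4257² + 3976² = 18122049 + 15808576 = 33930625 = 5825² ✓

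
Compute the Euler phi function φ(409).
408

409 = 409
φ(n) = n × ∏(1 - 1/p) for each prime p dividing n
φ(409) = 409 × (1 - 1/409) = 408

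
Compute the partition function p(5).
7

p(n) counts ways to write n as a sum of positive integers (order ignored).
Examples: 5; 4 + 1; 3 + 2; 3 + 1 + 1; 2 + 2 + 1; ... (7 total)
p(5) = 7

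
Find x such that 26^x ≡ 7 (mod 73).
51

Baby-step giant-step with step n = ⌈√73⌉ = 9.
Baby steps 26^j mod 73 (j:value) for j=0..8: 0:1, 1:26, 2:19, 3:56, 4:69, 5:42, 6:70, 7:68, 8:16.
Giant-step multiplier: 26^(-9) ≡ 26^(72-9) = 26^63 ≡ 63 (mod 73).
Giant steps γ_i = 7·63^i mod 73: γ_0=7, γ_1=3, γ_2=43, γ_3=8, γ_4=66, γ_5=70 (in table at j=6).
x = i·n + j = 5·9 + 6 = 51.
Check: 26^51 ≡ 7 (mod 73).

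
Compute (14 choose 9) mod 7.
0

Using Lucas' theorem:
Write n=14 and k=9 in base 7:
n in base 7: [2, 0]
k in base 7: [1, 2]
C(14,9) mod 7 = ∏ C(n_i, k_i) mod 7
Digit binomials (mod 7): C(2,1) = 2; C(0,2) = 0 (k_i > n_i)
Product: 2 × 0 = 0 ≡ 0 (mod 7)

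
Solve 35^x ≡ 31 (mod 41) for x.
28

Baby-step giant-step with step n = ⌈√41⌉ = 7.
Baby steps 35^j mod 41 (j:value) for j=0..6: 0:1, 1:35, 2:36, 3:30, 4:25, 5:14, 6:39.
Giant-step multiplier: 35^(-7) ≡ 35^(40-7) = 35^33 ≡ 24 (mod 41).
Giant steps γ_i = 31·24^i mod 41: γ_0=31, γ_1=6, γ_2=21, γ_3=12, γ_4=1 (in table at j=0).
x = i·n + j = 4·7 + 0 = 28.
Check: 35^28 ≡ 31 (mod 41).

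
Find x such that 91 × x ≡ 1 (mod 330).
301

gcd(91, 330) = 1, so the inverse exists.
Extended Euclidean algorithm on (330, 91):
330 = 3 × 91 + 57  ⟹  57 = (1)·330 + (-3)·91
91 = 1 × 57 + 34  ⟹  34 = (-1)·330 + (4)·91
57 = 1 × 34 + 23  ⟹  23 = (2)·330 + (-7)·91
34 = 1 × 23 + 11  ⟹  11 = (-3)·330 + (11)·91
23 = 2 × 11 + 1  ⟹  1 = (8)·330 + (-29)·91
So (-29)·91 ≡ 1 (mod 330), i.e. 91^(-1) ≡ -29 ≡ 301 (mod 330).
Check: 91 × 301 = 27391 ≡ 1 (mod 330)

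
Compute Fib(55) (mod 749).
741

Matrix identity: Q^n = [[F_(n+1), F_n], [F_n, F_(n-1)]] with Q = [[1,1],[1,0]].
n = 55 = 110111₂. Square-and-multiply, entries mod 749:
Q^1 = [[1,1],[1,0]]
Q^3 = (Q^1)²·Q = [[3,2],[2,1]]
Q^6 = (Q^3)² = [[13,8],[8,5]]
Q^13 = (Q^6)²·Q = [[377,233],[233,144]]
Q^27 = (Q^13)²·Q = [[235,180],[180,55]]
Q^55 = (Q^27)²·Q = [[511,741],[741,519]]
F_55 mod 749 = Q^55[0][1] = 741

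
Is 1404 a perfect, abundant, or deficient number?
abundant

Proper divisors of 1404: sum = 1 + 2 + 3 + 4 + 6 + 9 + 12 + 13 + ... + 234 + 351 + 468 + 702 (23 divisors) = 2516
Since 2516 > 1404, 1404 is abundant.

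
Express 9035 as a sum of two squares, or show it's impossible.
Not possible

Factorization: 9035 = 5 × 13 × 139
By Fermat: n is sum of two squares iff every prime p ≡ 3 (mod 4) appears to even power.
Prime(s) ≡ 3 (mod 4) with odd exponent: [(139, 1)]
Therefore 9035 cannot be expressed as a² + b².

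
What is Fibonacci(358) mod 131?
90

Matrix identity: Q^n = [[F_(n+1), F_n], [F_n, F_(n-1)]] with Q = [[1,1],[1,0]].
n = 358 = 101100110₂. Square-and-multiply, entries mod 131:
Q^1 = [[1,1],[1,0]]
Q^2 = (Q^1)² = [[2,1],[1,1]]
Q^5 = (Q^2)²·Q = [[8,5],[5,3]]
Q^11 = (Q^5)²·Q = [[13,89],[89,55]]
Q^22 = (Q^11)² = [[99,26],[26,73]]
Q^44 = (Q^22)² = [[128,18],[18,110]]
Q^89 = (Q^44)²·Q = [[32,71],[71,92]]
Q^179 = (Q^89)²·Q = [[66,39],[39,27]]
Q^358 = (Q^179)² = [[113,90],[90,23]]
F_358 mod 131 = Q^358[0][1] = 90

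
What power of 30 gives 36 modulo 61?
46

Baby-step giant-step with step n = ⌈√61⌉ = 8.
Baby steps 30^j mod 61 (j:value) for j=0..7: 0:1, 1:30, 2:46, 3:38, 4:42, 5:40, 6:41, 7:10.
Giant-step multiplier: 30^(-8) ≡ 30^(60-8) = 30^52 ≡ 12 (mod 61).
Giant steps γ_i = 36·12^i mod 61: γ_0=36, γ_1=5, γ_2=60, γ_3=49, γ_4=39, γ_5=41 (in table at j=6).
x = i·n + j = 5·8 + 6 = 46.
Check: 30^46 ≡ 36 (mod 61).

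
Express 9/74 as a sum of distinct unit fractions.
1/9 + 1/96 + 1/10656

Greedy algorithm:
9/74: ceiling(74/9) = 9, use 1/9
7/666: ceiling(666/7) = 96, use 1/96
1/10656: ceiling(10656/1) = 10656, use 1/10656
Result: 9/74 = 1/9 + 1/96 + 1/10656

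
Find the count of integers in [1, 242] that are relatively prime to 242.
110

242 = 2 × 11^2
φ(n) = n × ∏(1 - 1/p) for each prime p dividing n
φ(242) = 242 × (1 - 1/2) × (1 - 1/11) = 110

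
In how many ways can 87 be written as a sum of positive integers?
38887673

p(n) counts ways to write n as a sum of positive integers (order ignored).
Euler's pentagonal recurrence: p(k) = p(k-1) + p(k-2) - p(k-5) - p(k-7) + p(k-12) + p(k-15) - ... (offsets j(3j∓1)/2, signs ++--, p(0)=1, p(<0)=0).
DP table for k = 0..86: p(0)=1, p(1)=1, p(2)=2, p(3)=3, p(4)=5, p(5)=7, p(6)=11, p(7)=15, p(8)=22, p(9)=30, p(10)=42, p(11)=56, p(12)=77, p(13)=101, p(14)=135, p(15)=176, p(16)=231, p(17)=297, p(18)=385, p(19)=490, p(20)=627, p(21)=792, p(22)=1002, p(23)=1255, p(24)=1575, p(25)=1958, p(26)=2436, p(27)=3010, p(28)=3718, p(29)=4565, p(30)=5604, p(31)=6842, p(32)=8349, p(33)=10143, p(34)=12310, p(35)=14883, p(36)=17977, p(37)=21637, p(38)=26015, p(39)=31185, p(40)=37338, p(41)=44583, p(42)=53174, p(43)=63261, p(44)=75175, p(45)=89134, p(46)=105558, p(47)=124754, p(48)=147273, p(49)=173525, p(50)=204226, p(51)=239943, p(52)=281589, p(53)=329931, p(54)=386155, p(55)=451276, p(56)=526823, p(57)=614154, p(58)=715220, p(59)=831820, p(60)=966467, p(61)=1121505, p(62)=1300156, p(63)=1505499, p(64)=1741630, p(65)=2012558, p(66)=2323520, p(67)=2679689, p(68)=3087735, p(69)=3554345, p(70)=4087968, p(71)=4697205, p(72)=5392783, p(73)=6185689, p(74)=7089500, p(75)=8118264, p(76)=9289091, p(77)=10619863, p(78)=12132164, p(79)=13848650, p(80)=15796476, p(81)=18004327, p(82)=20506255, p(83)=23338469, p(84)=26543660, p(85)=30167357, p(86)=34262962.
Final step: p(87) = p(86) + p(85) - p(82) - p(80) + p(75) + p(72) - p(65) - p(61) + p(52) + p(47) - p(36) - p(30) + p(17) + p(10)
= 34262962 + 30167357 - 20506255 - 15796476 + 8118264 + 5392783 - 2012558 - 1121505 + 281589 + 124754 - 17977 - 5604 + 297 + 42
= 38887673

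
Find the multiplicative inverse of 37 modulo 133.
18

gcd(37, 133) = 1, so the inverse exists.
Extended Euclidean algorithm on (133, 37):
133 = 3 × 37 + 22  ⟹  22 = (1)·133 + (-3)·37
37 = 1 × 22 + 15  ⟹  15 = (-1)·133 + (4)·37
22 = 1 × 15 + 7  ⟹  7 = (2)·133 + (-7)·37
15 = 2 × 7 + 1  ⟹  1 = (-5)·133 + (18)·37
So (18)·37 ≡ 1 (mod 133), i.e. 37^(-1) ≡ 18 (mod 133).
Check: 37 × 18 = 666 ≡ 1 (mod 133)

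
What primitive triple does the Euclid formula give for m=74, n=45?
(3451, 6660, 7501)

Euclid's formula: a = m² - n², b = 2mn, c = m² + n²
m = 74, n = 45
a = 74² - 45² = 5476 - 2025 = 3451
b = 2 × 74 × 45 = 6660
c = 74² + 45² = 5476 + 2025 = 7501
Verification: 3451² + 6660² = 11909401 + 44355600 = 56265001 = 7501² ✓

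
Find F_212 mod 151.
144

Matrix identity: Q^n = [[F_(n+1), F_n], [F_n, F_(n-1)]] with Q = [[1,1],[1,0]].
n = 212 = 11010100₂. Square-and-multiply, entries mod 151:
Q^1 = [[1,1],[1,0]]
Q^3 = (Q^1)²·Q = [[3,2],[2,1]]
Q^6 = (Q^3)² = [[13,8],[8,5]]
Q^13 = (Q^6)²·Q = [[75,82],[82,144]]
Q^26 = (Q^13)² = [[118,140],[140,129]]
Q^53 = (Q^26)²·Q = [[3,2],[2,1]]
Q^106 = (Q^53)² = [[13,8],[8,5]]
Q^212 = (Q^106)² = [[82,144],[144,89]]
F_212 mod 151 = Q^212[0][1] = 144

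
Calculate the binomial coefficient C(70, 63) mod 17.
0

Using Lucas' theorem:
Write n=70 and k=63 in base 17:
n in base 17: [4, 2]
k in base 17: [3, 12]
C(70,63) mod 17 = ∏ C(n_i, k_i) mod 17
Digit binomials (mod 17): C(4,3) = 4; C(2,12) = 0 (k_i > n_i)
Product: 4 × 0 = 0 ≡ 0 (mod 17)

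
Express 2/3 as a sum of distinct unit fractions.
1/2 + 1/6

Greedy algorithm:
2/3: ceiling(3/2) = 2, use 1/2
1/6: ceiling(6/1) = 6, use 1/6
Result: 2/3 = 1/2 + 1/6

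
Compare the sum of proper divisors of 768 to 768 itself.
abundant

Proper divisors of 768: sum = 1 + 2 + 3 + 4 + 6 + 8 + 12 + 16 + ... + 128 + 192 + 256 + 384 (17 divisors) = 1276
Since 1276 > 768, 768 is abundant.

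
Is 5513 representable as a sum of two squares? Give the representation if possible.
32² + 67² (a=32, b=67)

Factorization: 5513 = 37 × 149
By Fermat: n is sum of two squares iff every prime p ≡ 3 (mod 4) appears to even power.
All primes ≡ 3 (mod 4) appear to even power.
Search a = 0, 1, 2, … for 5513 - a² a perfect square: first hit at a = 32: 5513 - 1024 = 4489 = 67².
5513 = 32² + 67² = 1024 + 4489 ✓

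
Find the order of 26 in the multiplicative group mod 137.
136

137 is prime, so ord(26) divides φ(137) = 136.
Divisors of 136: 1, 2, 4, 8, 17, 34, 68, 136.
Repeated squaring: 26^1 ≡ 26, 26^2 ≡ 128, 26^4 ≡ 81, 26^8 ≡ 122, 26^16 ≡ 88, 26^32 ≡ 72, 26^64 ≡ 115, 26^128 ≡ 73 (mod 137).
Test 26^d mod 137 for each divisor d in increasing order:
26^1 ≡ 26
26^2 ≡ 128
26^4 ≡ 81
26^8 ≡ 122
26^17 = 26^16·26^1 ≡ 96
26^34 = 26^32·26^2 ≡ 37
26^68 = 26^64·26^4 ≡ 136
26^136 = 26^128·26^8 ≡ 1  ← first divisor giving 1
The order is 136.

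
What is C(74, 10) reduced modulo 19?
11

Using Lucas' theorem:
Write n=74 and k=10 in base 19:
n in base 19: [3, 17]
k in base 19: [0, 10]
C(74,10) mod 19 = ∏ C(n_i, k_i) mod 19
Digit binomials (mod 19): C(3,0) = 1; C(17,10) = 19448 ≡ 11
Product: 1 × 11 = 11 ≡ 11 (mod 19)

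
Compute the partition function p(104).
304801365

p(n) counts ways to write n as a sum of positive integers (order ignored).
Euler's pentagonal recurrence: p(k) = p(k-1) + p(k-2) - p(k-5) - p(k-7) + p(k-12) + p(k-15) - ... (offsets j(3j∓1)/2, signs ++--, p(0)=1, p(<0)=0).
DP table for k = 0..103: p(0)=1, p(1)=1, p(2)=2, p(3)=3, p(4)=5, p(5)=7, p(6)=11, p(7)=15, p(8)=22, p(9)=30, p(10)=42, p(11)=56, p(12)=77, p(13)=101, p(14)=135, p(15)=176, p(16)=231, p(17)=297, p(18)=385, p(19)=490, p(20)=627, p(21)=792, p(22)=1002, p(23)=1255, p(24)=1575, p(25)=1958, p(26)=2436, p(27)=3010, p(28)=3718, p(29)=4565, p(30)=5604, p(31)=6842, p(32)=8349, p(33)=10143, p(34)=12310, p(35)=14883, p(36)=17977, p(37)=21637, p(38)=26015, p(39)=31185, p(40)=37338, p(41)=44583, p(42)=53174, p(43)=63261, p(44)=75175, p(45)=89134, p(46)=105558, p(47)=124754, p(48)=147273, p(49)=173525, p(50)=204226, p(51)=239943, p(52)=281589, p(53)=329931, p(54)=386155, p(55)=451276, p(56)=526823, p(57)=614154, p(58)=715220, p(59)=831820, p(60)=966467, p(61)=1121505, p(62)=1300156, p(63)=1505499, p(64)=1741630, p(65)=2012558, p(66)=2323520, p(67)=2679689, p(68)=3087735, p(69)=3554345, p(70)=4087968, p(71)=4697205, p(72)=5392783, p(73)=6185689, p(74)=7089500, p(75)=8118264, p(76)=9289091, p(77)=10619863, p(78)=12132164, p(79)=13848650, p(80)=15796476, p(81)=18004327, p(82)=20506255, p(83)=23338469, p(84)=26543660, p(85)=30167357, p(86)=34262962, p(87)=38887673, p(88)=44108109, p(89)=49995925, p(90)=56634173, p(91)=64112359, p(92)=72533807, p(93)=82010177, p(94)=92669720, p(95)=104651419, p(96)=118114304, p(97)=133230930, p(98)=150198136, p(99)=169229875, p(100)=190569292, p(101)=214481126, p(102)=241265379, p(103)=271248950.
Final step: p(104) = p(103) + p(102) - p(99) - p(97) + p(92) + p(89) - p(82) - p(78) + p(69) + p(64) - p(53) - p(47) + p(34) + p(27) - p(12) - p(4)
= 271248950 + 241265379 - 169229875 - 133230930 + 72533807 + 49995925 - 20506255 - 12132164 + 3554345 + 1741630 - 329931 - 124754 + 12310 + 3010 - 77 - 5
= 304801365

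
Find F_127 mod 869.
255

Matrix identity: Q^n = [[F_(n+1), F_n], [F_n, F_(n-1)]] with Q = [[1,1],[1,0]].
n = 127 = 1111111₂. Square-and-multiply, entries mod 869:
Q^1 = [[1,1],[1,0]]
Q^3 = (Q^1)²·Q = [[3,2],[2,1]]
Q^7 = (Q^3)²·Q = [[21,13],[13,8]]
Q^15 = (Q^7)²·Q = [[118,610],[610,377]]
Q^31 = (Q^15)²·Q = [[595,188],[188,407]]
Q^63 = (Q^31)²·Q = [[729,57],[57,672]]
Q^127 = (Q^63)²·Q = [[164,255],[255,778]]
F_127 mod 869 = Q^127[0][1] = 255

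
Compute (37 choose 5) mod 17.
0

Using Lucas' theorem:
Write n=37 and k=5 in base 17:
n in base 17: [2, 3]
k in base 17: [0, 5]
C(37,5) mod 17 = ∏ C(n_i, k_i) mod 17
Digit binomials (mod 17): C(2,0) = 1; C(3,5) = 0 (k_i > n_i)
Product: 1 × 0 = 0 ≡ 0 (mod 17)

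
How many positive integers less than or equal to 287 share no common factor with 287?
240

287 = 7 × 41
φ(n) = n × ∏(1 - 1/p) for each prime p dividing n
φ(287) = 287 × (1 - 1/7) × (1 - 1/41) = 240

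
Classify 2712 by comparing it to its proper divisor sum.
abundant

Proper divisors of 2712: sum = 1 + 2 + 3 + 4 + 6 + 8 + 12 + 24 + 113 + 226 + 339 + 452 + 678 + 904 + 1356 = 4128
Since 4128 > 2712, 2712 is abundant.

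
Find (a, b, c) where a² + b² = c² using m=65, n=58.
(861, 7540, 7589)

Euclid's formula: a = m² - n², b = 2mn, c = m² + n²
m = 65, n = 58
a = 65² - 58² = 4225 - 3364 = 861
b = 2 × 65 × 58 = 7540
c = 65² + 58² = 4225 + 3364 = 7589
Verification: 861² + 7540² = 741321 + 56851600 = 57592921 = 7589² ✓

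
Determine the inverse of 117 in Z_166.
105

gcd(117, 166) = 1, so the inverse exists.
Extended Euclidean algorithm on (166, 117):
166 = 1 × 117 + 49  ⟹  49 = (1)·166 + (-1)·117
117 = 2 × 49 + 19  ⟹  19 = (-2)·166 + (3)·117
49 = 2 × 19 + 11  ⟹  11 = (5)·166 + (-7)·117
19 = 1 × 11 + 8  ⟹  8 = (-7)·166 + (10)·117
11 = 1 × 8 + 3  ⟹  3 = (12)·166 + (-17)·117
8 = 2 × 3 + 2  ⟹  2 = (-31)·166 + (44)·117
3 = 1 × 2 + 1  ⟹  1 = (43)·166 + (-61)·117
So (-61)·117 ≡ 1 (mod 166), i.e. 117^(-1) ≡ -61 ≡ 105 (mod 166).
Check: 117 × 105 = 12285 ≡ 1 (mod 166)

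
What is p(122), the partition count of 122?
2291320912

p(n) counts ways to write n as a sum of positive integers (order ignored).
Euler's pentagonal recurrence: p(k) = p(k-1) + p(k-2) - p(k-5) - p(k-7) + p(k-12) + p(k-15) - ... (offsets j(3j∓1)/2, signs ++--, p(0)=1, p(<0)=0).
DP table for k = 0..121: p(0)=1, p(1)=1, p(2)=2, p(3)=3, p(4)=5, p(5)=7, p(6)=11, p(7)=15, p(8)=22, p(9)=30, p(10)=42, p(11)=56, p(12)=77, p(13)=101, p(14)=135, p(15)=176, p(16)=231, p(17)=297, p(18)=385, p(19)=490, p(20)=627, p(21)=792, p(22)=1002, p(23)=1255, p(24)=1575, p(25)=1958, p(26)=2436, p(27)=3010, p(28)=3718, p(29)=4565, p(30)=5604, p(31)=6842, p(32)=8349, p(33)=10143, p(34)=12310, p(35)=14883, p(36)=17977, p(37)=21637, p(38)=26015, p(39)=31185, p(40)=37338, p(41)=44583, p(42)=53174, p(43)=63261, p(44)=75175, p(45)=89134, p(46)=105558, p(47)=124754, p(48)=147273, p(49)=173525, p(50)=204226, p(51)=239943, p(52)=281589, p(53)=329931, p(54)=386155, p(55)=451276, p(56)=526823, p(57)=614154, p(58)=715220, p(59)=831820, p(60)=966467, p(61)=1121505, p(62)=1300156, p(63)=1505499, p(64)=1741630, p(65)=2012558, p(66)=2323520, p(67)=2679689, p(68)=3087735, p(69)=3554345, p(70)=4087968, p(71)=4697205, p(72)=5392783, p(73)=6185689, p(74)=7089500, p(75)=8118264, p(76)=9289091, p(77)=10619863, p(78)=12132164, p(79)=13848650, p(80)=15796476, p(81)=18004327, p(82)=20506255, p(83)=23338469, p(84)=26543660, p(85)=30167357, p(86)=34262962, p(87)=38887673, p(88)=44108109, p(89)=49995925, p(90)=56634173, p(91)=64112359, p(92)=72533807, p(93)=82010177, p(94)=92669720, p(95)=104651419, p(96)=118114304, p(97)=133230930, p(98)=150198136, p(99)=169229875, p(100)=190569292, p(101)=214481126, p(102)=241265379, p(103)=271248950, p(104)=304801365, p(105)=342325709, p(106)=384276336, p(107)=431149389, p(108)=483502844, p(109)=541946240, p(110)=607163746, p(111)=679903203, p(112)=761002156, p(113)=851376628, p(114)=952050665, p(115)=1064144451, p(116)=1188908248, p(117)=1327710076, p(118)=1482074143, p(119)=1653668665, p(120)=1844349560, p(121)=2056148051.
Final step: p(122) = p(121) + p(120) - p(117) - p(115) + p(110) + p(107) - p(100) - p(96) + p(87) + p(82) - p(71) - p(65) + p(52) + p(45) - p(30) - p(22) + p(5)
= 2056148051 + 1844349560 - 1327710076 - 1064144451 + 607163746 + 431149389 - 190569292 - 118114304 + 38887673 + 20506255 - 4697205 - 2012558 + 281589 + 89134 - 5604 - 1002 + 7
= 2291320912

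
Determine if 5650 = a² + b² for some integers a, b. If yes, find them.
5² + 75² (a=5, b=75)

Factorization: 5650 = 2 × 5^2 × 113
By Fermat: n is sum of two squares iff every prime p ≡ 3 (mod 4) appears to even power.
All primes ≡ 3 (mod 4) appear to even power.
Search a = 0, 1, 2, … for 5650 - a² a perfect square: first hit at a = 5: 5650 - 25 = 5625 = 75².
5650 = 5² + 75² = 25 + 5625 ✓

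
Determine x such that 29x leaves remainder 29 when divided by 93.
x ≡ 1 (mod 93)

gcd(29, 93) = 1, which divides 29, so solutions exist.
Find 29^(-1) mod 93 by the extended Euclidean algorithm:
93 = 3 × 29 + 6  ⟹  6 = (1)·93 + (-3)·29
29 = 4 × 6 + 5  ⟹  5 = (-4)·93 + (13)·29
6 = 1 × 5 + 1  ⟹  1 = (5)·93 + (-16)·29
So (-16)·29 ≡ 1 (mod 93), i.e. 29^(-1) ≡ -16 ≡ 77 (mod 93).
x ≡ 77 × 29 = 2233 ≡ 1 (mod 93).
Check: 29 × 1 = 29 ≡ 29 (mod 93).
Unique solution: x ≡ 1 (mod 93)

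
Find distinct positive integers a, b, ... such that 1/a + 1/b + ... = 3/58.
1/20 + 1/580

Greedy algorithm:
3/58: ceiling(58/3) = 20, use 1/20
1/580: ceiling(580/1) = 580, use 1/580
Result: 3/58 = 1/20 + 1/580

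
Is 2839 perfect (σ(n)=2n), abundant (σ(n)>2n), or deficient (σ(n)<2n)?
deficient

Proper divisors of 2839: sum = 1 + 17 + 167 = 185
Since 185 < 2839, 2839 is deficient.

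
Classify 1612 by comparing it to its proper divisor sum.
deficient

Proper divisors of 1612: sum = 1 + 2 + 4 + 13 + 26 + 31 + 52 + 62 + 124 + 403 + 806 = 1524
Since 1524 < 1612, 1612 is deficient.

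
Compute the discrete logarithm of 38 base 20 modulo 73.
38

Baby-step giant-step with step n = ⌈√73⌉ = 9.
Baby steps 20^j mod 73 (j:value) for j=0..8: 0:1, 1:20, 2:35, 3:43, 4:57, 5:45, 6:24, 7:42, 8:37.
Giant-step multiplier: 20^(-9) ≡ 20^(72-9) = 20^63 ≡ 22 (mod 73).
Giant steps γ_i = 38·22^i mod 73: γ_0=38, γ_1=33, γ_2=69, γ_3=58, γ_4=35 (in table at j=2).
x = i·n + j = 4·9 + 2 = 38.
Check: 20^38 ≡ 38 (mod 73).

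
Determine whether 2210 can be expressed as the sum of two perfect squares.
1² + 47² (a=1, b=47)

Factorization: 2210 = 2 × 5 × 13 × 17
By Fermat: n is sum of two squares iff every prime p ≡ 3 (mod 4) appears to even power.
All primes ≡ 3 (mod 4) appear to even power.
Search a = 0, 1, 2, … for 2210 - a² a perfect square: first hit at a = 1: 2210 - 1 = 2209 = 47².
2210 = 1² + 47² = 1 + 2209 ✓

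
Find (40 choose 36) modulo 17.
15

Using Lucas' theorem:
Write n=40 and k=36 in base 17:
n in base 17: [2, 6]
k in base 17: [2, 2]
C(40,36) mod 17 = ∏ C(n_i, k_i) mod 17
Digit binomials (mod 17): C(2,2) = 1; C(6,2) = 15
Product: 1 × 15 = 15 ≡ 15 (mod 17)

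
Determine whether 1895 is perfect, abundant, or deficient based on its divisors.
deficient

Proper divisors of 1895: sum = 1 + 5 + 379 = 385
Since 385 < 1895, 1895 is deficient.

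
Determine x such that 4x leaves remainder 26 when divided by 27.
x ≡ 20 (mod 27)

gcd(4, 27) = 1, which divides 26, so solutions exist.
Find 4^(-1) mod 27 by the extended Euclidean algorithm:
27 = 6 × 4 + 3  ⟹  3 = (1)·27 + (-6)·4
4 = 1 × 3 + 1  ⟹  1 = (-1)·27 + (7)·4
So (7)·4 ≡ 1 (mod 27), i.e. 4^(-1) ≡ 7 (mod 27).
x ≡ 7 × 26 = 182 ≡ 20 (mod 27).
Check: 4 × 20 = 80 ≡ 26 (mod 27).
Unique solution: x ≡ 20 (mod 27)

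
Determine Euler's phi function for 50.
20

50 = 2 × 5^2
φ(n) = n × ∏(1 - 1/p) for each prime p dividing n
φ(50) = 50 × (1 - 1/2) × (1 - 1/5) = 20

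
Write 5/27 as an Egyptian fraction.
1/6 + 1/54

Greedy algorithm:
5/27: ceiling(27/5) = 6, use 1/6
1/54: ceiling(54/1) = 54, use 1/54
Result: 5/27 = 1/6 + 1/54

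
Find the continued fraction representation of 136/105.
[1; 3, 2, 1, 1, 2, 2]

Euclidean algorithm steps:
136 = 1 × 105 + 31
105 = 3 × 31 + 12
31 = 2 × 12 + 7
12 = 1 × 7 + 5
7 = 1 × 5 + 2
5 = 2 × 2 + 1
2 = 2 × 1 + 0
Continued fraction: [1; 3, 2, 1, 1, 2, 2]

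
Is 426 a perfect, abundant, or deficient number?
abundant

Proper divisors of 426: sum = 1 + 2 + 3 + 6 + 71 + 142 + 213 = 438
Since 438 > 426, 426 is abundant.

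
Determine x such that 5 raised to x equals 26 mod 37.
24

Baby-step giant-step with step n = ⌈√37⌉ = 7.
Baby steps 5^j mod 37 (j:value) for j=0..6: 0:1, 1:5, 2:25, 3:14, 4:33, 5:17, 6:11.
Giant-step multiplier: 5^(-7) ≡ 5^(36-7) = 5^29 ≡ 35 (mod 37).
Giant steps γ_i = 26·35^i mod 37: γ_0=26, γ_1=22, γ_2=30, γ_3=14 (in table at j=3).
x = i·n + j = 3·7 + 3 = 24.
Check: 5^24 ≡ 26 (mod 37).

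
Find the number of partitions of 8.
22

p(n) counts ways to write n as a sum of positive integers (order ignored).
Examples: 8; 7 + 1; 6 + 2; 6 + 1 + 1; 5 + 3; ... (22 total)
p(8) = 22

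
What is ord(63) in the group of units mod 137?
34

137 is prime, so ord(63) divides φ(137) = 136.
Divisors of 136: 1, 2, 4, 8, 17, 34, 68, 136.
Repeated squaring: 63^1 ≡ 63, 63^2 ≡ 133, 63^4 ≡ 16, 63^8 ≡ 119, 63^16 ≡ 50, 63^32 ≡ 34, 63^64 ≡ 60, 63^128 ≡ 38 (mod 137).
Test 63^d mod 137 for each divisor d in increasing order:
63^1 ≡ 63
63^2 ≡ 133
63^4 ≡ 16
63^8 ≡ 119
63^17 = 63^16·63^1 ≡ 136
63^34 = 63^32·63^2 ≡ 1  ← first divisor giving 1
The order is 34.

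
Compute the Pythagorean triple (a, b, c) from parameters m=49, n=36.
(1105, 3528, 3697)

Euclid's formula: a = m² - n², b = 2mn, c = m² + n²
m = 49, n = 36
a = 49² - 36² = 2401 - 1296 = 1105
b = 2 × 49 × 36 = 3528
c = 49² + 36² = 2401 + 1296 = 3697
Verification: 1105² + 3528² = 1221025 + 12446784 = 13667809 = 3697² ✓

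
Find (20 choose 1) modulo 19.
1

Using Lucas' theorem:
Write n=20 and k=1 in base 19:
n in base 19: [1, 1]
k in base 19: [0, 1]
C(20,1) mod 19 = ∏ C(n_i, k_i) mod 19
Digit binomials (mod 19): C(1,0) = 1; C(1,1) = 1
Product: 1 × 1 = 1 ≡ 1 (mod 19)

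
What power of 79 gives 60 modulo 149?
61

Baby-step giant-step with step n = ⌈√149⌉ = 13.
Baby steps 79^j mod 149 (j:value) for j=0..12: 0:1, 1:79, 2:132, 3:147, 4:140, 5:34, 6:4, 7:18, 8:81, 9:141, 10:113, 11:136, 12:16.
Giant-step multiplier: 79^(-13) ≡ 79^(148-13) = 79^135 ≡ 89 (mod 149).
Giant steps γ_i = 60·89^i mod 149: γ_0=60, γ_1=125, γ_2=99, γ_3=20, γ_4=141 (in table at j=9).
x = i·n + j = 4·13 + 9 = 61.
Check: 79^61 ≡ 60 (mod 149).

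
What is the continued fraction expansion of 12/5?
[2; 2, 2]

Euclidean algorithm steps:
12 = 2 × 5 + 2
5 = 2 × 2 + 1
2 = 2 × 1 + 0
Continued fraction: [2; 2, 2]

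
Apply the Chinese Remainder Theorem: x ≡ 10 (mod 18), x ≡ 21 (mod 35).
406

Using Chinese Remainder Theorem:
M = 18 × 35 = 630
M1 = 35, M2 = 18
y1 = 35^(-1) mod 18 = 17
y2 = 18^(-1) mod 35 = 2
x = (10×35×17 + 21×18×2) mod 630 = 406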